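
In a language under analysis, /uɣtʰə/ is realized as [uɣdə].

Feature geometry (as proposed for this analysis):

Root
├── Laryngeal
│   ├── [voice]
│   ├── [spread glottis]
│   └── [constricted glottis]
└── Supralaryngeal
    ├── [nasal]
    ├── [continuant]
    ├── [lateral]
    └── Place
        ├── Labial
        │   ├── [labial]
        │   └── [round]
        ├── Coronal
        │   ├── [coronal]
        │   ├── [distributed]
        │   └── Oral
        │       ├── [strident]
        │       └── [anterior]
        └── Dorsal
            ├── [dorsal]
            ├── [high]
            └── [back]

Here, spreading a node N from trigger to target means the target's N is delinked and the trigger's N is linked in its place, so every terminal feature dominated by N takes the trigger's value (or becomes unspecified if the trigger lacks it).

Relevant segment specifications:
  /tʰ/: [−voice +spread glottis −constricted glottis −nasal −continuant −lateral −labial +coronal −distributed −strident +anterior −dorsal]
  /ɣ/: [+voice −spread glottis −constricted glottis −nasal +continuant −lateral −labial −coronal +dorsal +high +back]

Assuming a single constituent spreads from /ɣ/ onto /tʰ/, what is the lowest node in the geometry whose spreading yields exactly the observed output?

The alternation /tʰ/ → [d] changes [voice], [spread glottis] and nothing else.
Tracing each changed feature up the tree, the paths first meet at Laryngeal; any lower node misses at least one of them.
Spreading Laryngeal from /ɣ/ overwrites each of those terminals with /ɣ/'s values, yielding exactly [d].
Since [dorsal], [continuant] are preserved even though /ɣ/ disagrees there, no node above Laryngeal spread.

Laryngeal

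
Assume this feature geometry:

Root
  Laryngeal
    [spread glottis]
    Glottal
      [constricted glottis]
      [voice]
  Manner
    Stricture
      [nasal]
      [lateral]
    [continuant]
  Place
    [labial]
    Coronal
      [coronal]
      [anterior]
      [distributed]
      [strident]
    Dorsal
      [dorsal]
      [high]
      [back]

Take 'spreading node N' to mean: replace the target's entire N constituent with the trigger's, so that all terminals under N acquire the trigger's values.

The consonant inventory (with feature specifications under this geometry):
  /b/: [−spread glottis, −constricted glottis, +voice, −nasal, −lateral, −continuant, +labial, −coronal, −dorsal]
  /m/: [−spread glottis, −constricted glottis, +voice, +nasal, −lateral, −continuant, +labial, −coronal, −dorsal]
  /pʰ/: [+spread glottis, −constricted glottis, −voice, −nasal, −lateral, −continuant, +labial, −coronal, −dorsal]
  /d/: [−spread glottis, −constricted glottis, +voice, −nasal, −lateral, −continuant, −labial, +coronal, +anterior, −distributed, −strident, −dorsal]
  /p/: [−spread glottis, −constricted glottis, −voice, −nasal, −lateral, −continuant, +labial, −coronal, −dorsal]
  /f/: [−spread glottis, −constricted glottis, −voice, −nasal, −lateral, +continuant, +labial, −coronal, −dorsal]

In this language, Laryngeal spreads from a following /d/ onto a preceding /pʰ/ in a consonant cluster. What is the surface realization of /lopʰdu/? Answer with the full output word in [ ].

Laryngeal immediately or transitively dominates [spread glottis], [constricted glottis], [voice].
After delinking /pʰ/'s Laryngeal and linking /d/'s, the affected terminals become [−spread glottis], [−constricted glottis], [+voice]; [nasal], [lateral], [continuant], … (outside Laryngeal) are retained from /pʰ/.
The resulting bundle matches /b/ in the inventory; substituting it for /pʰ/ gives [lobdu].

[lobdu]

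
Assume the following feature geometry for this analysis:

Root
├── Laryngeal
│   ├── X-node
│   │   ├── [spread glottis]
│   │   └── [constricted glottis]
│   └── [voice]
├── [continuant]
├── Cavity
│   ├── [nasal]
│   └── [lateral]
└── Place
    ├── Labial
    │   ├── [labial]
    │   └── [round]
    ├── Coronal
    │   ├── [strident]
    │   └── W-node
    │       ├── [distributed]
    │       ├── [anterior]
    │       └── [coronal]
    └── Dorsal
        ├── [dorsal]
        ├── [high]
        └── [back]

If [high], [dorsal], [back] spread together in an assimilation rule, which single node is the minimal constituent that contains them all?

[high]: Root / Place / Dorsal / [high].
[dorsal]: Root / Place / Dorsal / [dorsal].
[back]: Root / Place / Dorsal / [back].
The lowest node appearing on every path is Dorsal; each proper daughter of Dorsal fails to dominate at least one of the listed features.

Dorsal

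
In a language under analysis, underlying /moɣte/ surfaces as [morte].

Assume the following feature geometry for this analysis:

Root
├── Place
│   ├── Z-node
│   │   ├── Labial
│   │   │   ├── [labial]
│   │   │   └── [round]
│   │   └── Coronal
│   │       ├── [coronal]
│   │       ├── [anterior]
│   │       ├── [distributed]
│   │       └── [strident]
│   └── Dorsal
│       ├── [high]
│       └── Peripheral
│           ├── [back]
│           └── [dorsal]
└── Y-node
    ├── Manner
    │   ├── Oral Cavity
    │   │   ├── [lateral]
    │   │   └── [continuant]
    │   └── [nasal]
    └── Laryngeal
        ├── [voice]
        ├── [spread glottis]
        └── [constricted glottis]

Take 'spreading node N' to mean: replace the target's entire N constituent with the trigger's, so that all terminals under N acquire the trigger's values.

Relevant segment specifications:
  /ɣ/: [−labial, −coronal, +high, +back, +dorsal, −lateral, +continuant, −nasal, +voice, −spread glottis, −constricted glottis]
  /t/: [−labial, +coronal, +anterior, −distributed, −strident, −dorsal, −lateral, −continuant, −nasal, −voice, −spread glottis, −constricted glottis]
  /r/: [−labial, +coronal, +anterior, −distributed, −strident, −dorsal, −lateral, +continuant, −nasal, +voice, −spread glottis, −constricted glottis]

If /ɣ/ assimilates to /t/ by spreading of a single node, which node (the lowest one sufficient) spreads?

Place

Comparing /ɣ/ with its surface form [r], the features that change are [coronal], [anterior], [distributed], [strident], [dorsal], [high], [back].
In this geometry the lowest node dominating all of them is Place: every daughter of Place dominates only a proper subset, so no lower node suffices.
Delinking /ɣ/'s Place and associating /t/'s Place gives precisely the feature bundle of [r].
Had Root spread, [voice], [continuant] would have taken /t/'s values; they stay as in /ɣ/, confirming the spreading constituent is exactly Place.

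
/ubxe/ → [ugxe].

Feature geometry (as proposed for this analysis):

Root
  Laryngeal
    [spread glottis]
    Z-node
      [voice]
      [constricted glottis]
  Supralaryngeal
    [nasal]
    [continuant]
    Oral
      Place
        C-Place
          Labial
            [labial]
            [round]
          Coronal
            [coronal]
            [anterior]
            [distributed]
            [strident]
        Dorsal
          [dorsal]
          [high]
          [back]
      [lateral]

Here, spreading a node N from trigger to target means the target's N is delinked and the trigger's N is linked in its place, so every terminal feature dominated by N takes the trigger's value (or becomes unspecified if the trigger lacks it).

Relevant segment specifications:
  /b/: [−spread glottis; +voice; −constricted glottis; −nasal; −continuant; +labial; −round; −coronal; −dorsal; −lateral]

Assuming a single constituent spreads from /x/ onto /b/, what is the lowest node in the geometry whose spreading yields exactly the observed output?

/b/ and [g] differ in [labial], [round], [dorsal], [high], [back]; every other specified feature is identical.
The smallest constituent containing every changed terminal is Place — each of its daughters lacks at least one of the affected features.
Spreading Place from /x/ overwrites each of those terminals with /x/'s values, yielding exactly [g].
Features on which the two segments disagree outside Place, such as [voice], [continuant], are unchanged — nothing dominating them spread, and Place is the minimal sufficient constituent.

Place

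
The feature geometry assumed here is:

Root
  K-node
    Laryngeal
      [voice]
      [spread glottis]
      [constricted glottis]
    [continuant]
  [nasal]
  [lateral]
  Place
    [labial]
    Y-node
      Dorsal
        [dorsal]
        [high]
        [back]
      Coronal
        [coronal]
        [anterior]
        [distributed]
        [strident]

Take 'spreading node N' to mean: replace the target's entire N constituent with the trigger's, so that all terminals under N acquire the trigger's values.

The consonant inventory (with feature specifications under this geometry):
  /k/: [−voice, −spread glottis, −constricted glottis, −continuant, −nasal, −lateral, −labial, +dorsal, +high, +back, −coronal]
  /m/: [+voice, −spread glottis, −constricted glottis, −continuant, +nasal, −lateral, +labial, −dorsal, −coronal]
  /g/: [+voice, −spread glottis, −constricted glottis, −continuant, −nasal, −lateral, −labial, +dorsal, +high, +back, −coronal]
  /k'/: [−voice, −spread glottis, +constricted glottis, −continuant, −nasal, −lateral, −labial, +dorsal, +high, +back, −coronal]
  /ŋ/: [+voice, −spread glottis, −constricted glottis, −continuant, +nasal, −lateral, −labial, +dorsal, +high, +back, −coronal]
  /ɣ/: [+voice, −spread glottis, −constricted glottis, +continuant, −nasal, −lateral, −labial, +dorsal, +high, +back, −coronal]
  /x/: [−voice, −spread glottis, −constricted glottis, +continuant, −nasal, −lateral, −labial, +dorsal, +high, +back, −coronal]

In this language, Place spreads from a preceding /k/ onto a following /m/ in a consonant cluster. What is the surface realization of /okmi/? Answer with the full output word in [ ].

[okŋi]

Terminals under Place in this geometry: [labial], [dorsal], [high], [back], [coronal], [anterior], [distributed], [strident].
After delinking /m/'s Place and linking /k/'s, the affected terminals become [−labial], [+dorsal], [+high], [+back], [−coronal]; [voice], [spread glottis], [constricted glottis], … (outside Place) are retained from /m/.
This feature bundle is that of [ŋ], so /okmi/ surfaces as [okŋi].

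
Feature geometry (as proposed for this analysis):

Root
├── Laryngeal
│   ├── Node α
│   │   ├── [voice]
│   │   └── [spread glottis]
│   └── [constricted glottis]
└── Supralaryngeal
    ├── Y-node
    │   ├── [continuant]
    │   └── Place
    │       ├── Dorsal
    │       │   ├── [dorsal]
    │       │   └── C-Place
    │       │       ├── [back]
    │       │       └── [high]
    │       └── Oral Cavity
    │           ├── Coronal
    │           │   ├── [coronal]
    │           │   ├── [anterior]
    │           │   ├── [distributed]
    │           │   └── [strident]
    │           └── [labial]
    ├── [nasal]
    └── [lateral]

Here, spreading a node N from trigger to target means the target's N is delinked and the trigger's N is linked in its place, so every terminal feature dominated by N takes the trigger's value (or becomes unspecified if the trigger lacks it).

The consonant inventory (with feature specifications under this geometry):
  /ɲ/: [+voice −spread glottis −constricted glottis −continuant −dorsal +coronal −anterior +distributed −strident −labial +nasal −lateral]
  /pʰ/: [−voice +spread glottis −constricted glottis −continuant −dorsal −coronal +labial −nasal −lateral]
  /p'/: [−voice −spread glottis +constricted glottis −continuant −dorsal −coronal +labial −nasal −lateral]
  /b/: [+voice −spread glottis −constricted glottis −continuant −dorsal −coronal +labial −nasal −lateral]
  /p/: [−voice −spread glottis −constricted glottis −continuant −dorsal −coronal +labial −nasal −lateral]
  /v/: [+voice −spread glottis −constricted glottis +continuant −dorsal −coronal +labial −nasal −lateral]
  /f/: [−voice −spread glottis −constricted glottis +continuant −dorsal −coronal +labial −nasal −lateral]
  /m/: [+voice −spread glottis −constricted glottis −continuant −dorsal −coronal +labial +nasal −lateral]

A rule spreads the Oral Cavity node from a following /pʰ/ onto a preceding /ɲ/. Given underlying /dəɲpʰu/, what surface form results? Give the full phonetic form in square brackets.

Oral Cavity immediately or transitively dominates [coronal], [anterior], [distributed], [strident], [labial].
After delinking /ɲ/'s Oral Cavity and linking /pʰ/'s, the affected terminals become [−coronal], [+labial]; [voice], [spread glottis], [constricted glottis], … (outside Oral Cavity) are retained from /ɲ/.
This feature bundle is that of [m], so /dəɲpʰu/ surfaces as [dəmpʰu].

[dəmpʰu]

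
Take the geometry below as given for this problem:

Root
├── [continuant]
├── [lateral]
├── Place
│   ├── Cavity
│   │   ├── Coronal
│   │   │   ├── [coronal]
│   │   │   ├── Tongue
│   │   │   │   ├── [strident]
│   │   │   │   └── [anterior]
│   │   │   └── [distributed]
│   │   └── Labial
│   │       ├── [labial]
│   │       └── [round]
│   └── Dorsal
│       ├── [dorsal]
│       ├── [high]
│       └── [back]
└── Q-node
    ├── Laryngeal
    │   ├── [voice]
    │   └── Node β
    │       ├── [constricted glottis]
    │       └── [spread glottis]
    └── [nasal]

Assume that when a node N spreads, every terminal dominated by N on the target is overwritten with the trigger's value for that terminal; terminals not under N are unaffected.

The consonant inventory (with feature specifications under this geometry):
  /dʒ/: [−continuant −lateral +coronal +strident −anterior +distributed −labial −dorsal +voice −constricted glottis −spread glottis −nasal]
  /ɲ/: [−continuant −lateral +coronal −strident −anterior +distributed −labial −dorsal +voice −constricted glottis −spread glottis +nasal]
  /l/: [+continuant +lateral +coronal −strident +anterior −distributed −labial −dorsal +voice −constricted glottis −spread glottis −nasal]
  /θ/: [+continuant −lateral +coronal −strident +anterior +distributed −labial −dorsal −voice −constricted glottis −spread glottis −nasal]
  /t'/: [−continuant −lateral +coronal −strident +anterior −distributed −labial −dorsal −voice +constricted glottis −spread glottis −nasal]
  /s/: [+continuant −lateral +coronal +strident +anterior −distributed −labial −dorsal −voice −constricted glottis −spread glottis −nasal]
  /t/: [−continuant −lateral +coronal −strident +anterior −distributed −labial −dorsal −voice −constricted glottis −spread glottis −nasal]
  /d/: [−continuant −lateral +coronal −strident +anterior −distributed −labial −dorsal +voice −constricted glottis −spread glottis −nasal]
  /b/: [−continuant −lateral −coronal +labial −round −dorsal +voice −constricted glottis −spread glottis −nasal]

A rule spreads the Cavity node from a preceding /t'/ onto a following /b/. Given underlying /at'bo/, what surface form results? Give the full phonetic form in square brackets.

[at'do]

The Cavity node dominates the terminals [coronal], [strident], [anterior], [distributed], [labial], [round].
Spreading Cavity from /t'/ onto /b/ replaces those values with /t'/'s: [+coronal], [−strident], [+anterior], [−distributed], [−labial]. Features outside Cavity ([continuant], [lateral], [dorsal], …) stay as in /b/.
The resulting bundle matches /d/ in the inventory; substituting it for /b/ gives [at'do].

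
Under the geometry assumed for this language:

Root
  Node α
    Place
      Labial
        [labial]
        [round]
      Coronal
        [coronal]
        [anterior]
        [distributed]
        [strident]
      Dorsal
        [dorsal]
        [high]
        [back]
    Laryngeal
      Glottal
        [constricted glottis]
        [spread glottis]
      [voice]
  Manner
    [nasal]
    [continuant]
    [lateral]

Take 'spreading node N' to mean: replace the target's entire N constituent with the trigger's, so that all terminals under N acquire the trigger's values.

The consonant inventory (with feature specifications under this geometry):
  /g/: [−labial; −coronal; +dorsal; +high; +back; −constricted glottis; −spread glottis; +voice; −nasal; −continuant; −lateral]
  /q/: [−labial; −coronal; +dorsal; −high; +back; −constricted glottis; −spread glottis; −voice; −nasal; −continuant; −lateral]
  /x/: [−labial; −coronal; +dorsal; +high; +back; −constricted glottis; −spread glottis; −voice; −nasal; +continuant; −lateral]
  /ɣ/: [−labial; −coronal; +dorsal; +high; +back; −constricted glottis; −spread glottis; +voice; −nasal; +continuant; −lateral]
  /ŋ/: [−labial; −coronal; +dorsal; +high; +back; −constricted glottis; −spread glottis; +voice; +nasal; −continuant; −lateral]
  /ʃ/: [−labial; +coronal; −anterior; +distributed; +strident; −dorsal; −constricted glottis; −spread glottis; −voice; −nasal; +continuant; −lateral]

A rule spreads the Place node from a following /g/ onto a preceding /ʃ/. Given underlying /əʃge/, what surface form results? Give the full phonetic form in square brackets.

The Place node dominates the terminals [labial], [round], [coronal], [anterior], [distributed], [strident], [dorsal], [high], [back].
Spreading Place from /g/ onto /ʃ/ replaces those values with /g/'s: [−labial], [−coronal], [+dorsal], [+high], [+back]. Features outside Place ([constricted glottis], [spread glottis], [voice], …) stay as in /ʃ/.
This feature bundle is that of [x], so /əʃge/ surfaces as [əxge].

[əxge]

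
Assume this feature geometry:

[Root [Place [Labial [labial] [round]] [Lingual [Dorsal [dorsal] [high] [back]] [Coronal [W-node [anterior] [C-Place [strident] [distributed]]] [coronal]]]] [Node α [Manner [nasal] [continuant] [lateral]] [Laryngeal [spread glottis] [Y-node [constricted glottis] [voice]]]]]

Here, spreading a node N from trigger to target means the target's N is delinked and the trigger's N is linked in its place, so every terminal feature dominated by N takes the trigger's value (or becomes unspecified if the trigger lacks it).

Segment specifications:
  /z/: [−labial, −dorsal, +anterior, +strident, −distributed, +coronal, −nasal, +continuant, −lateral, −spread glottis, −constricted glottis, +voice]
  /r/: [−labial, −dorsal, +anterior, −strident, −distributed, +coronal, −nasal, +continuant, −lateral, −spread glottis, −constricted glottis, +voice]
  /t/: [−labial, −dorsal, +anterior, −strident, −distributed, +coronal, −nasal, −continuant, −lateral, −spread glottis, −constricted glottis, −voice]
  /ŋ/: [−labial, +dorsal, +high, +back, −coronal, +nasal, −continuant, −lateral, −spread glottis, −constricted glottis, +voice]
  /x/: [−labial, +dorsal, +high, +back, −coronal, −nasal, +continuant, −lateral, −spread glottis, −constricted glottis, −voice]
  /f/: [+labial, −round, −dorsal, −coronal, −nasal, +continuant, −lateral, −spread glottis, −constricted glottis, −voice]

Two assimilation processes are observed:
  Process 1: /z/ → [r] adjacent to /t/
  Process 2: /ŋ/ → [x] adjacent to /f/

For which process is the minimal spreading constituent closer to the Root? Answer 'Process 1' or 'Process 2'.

Process 1 alters [strident]; the lowest dominating node is [strident] (depth 6 from Root).
In Process 2, [voice], [nasal], [continuant] change, so the minimal spreading node is Node α at depth 1.
Depth 1 < depth 6; Process 2 involves the structurally higher constituent Node α.

Process 2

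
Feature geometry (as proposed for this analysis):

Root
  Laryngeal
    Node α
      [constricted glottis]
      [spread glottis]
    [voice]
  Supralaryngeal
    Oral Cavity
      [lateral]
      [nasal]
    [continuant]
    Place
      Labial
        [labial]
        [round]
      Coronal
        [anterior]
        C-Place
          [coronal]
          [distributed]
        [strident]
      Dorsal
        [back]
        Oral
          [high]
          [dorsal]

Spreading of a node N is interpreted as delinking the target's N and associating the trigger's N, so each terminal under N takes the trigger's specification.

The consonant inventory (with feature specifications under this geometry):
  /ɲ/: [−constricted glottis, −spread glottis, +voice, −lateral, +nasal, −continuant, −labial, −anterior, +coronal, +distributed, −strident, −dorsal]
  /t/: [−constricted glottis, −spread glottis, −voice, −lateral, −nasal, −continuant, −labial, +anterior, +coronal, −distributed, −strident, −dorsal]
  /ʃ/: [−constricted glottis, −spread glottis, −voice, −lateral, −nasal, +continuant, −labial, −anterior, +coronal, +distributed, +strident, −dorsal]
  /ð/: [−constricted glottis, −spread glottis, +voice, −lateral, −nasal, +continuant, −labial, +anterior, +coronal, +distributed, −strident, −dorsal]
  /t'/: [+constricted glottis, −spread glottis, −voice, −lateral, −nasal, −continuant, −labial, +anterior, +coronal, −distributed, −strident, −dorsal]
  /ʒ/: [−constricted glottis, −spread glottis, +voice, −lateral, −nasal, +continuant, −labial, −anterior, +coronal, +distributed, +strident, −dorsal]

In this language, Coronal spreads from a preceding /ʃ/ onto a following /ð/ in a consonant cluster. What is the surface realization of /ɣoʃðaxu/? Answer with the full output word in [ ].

Coronal immediately or transitively dominates [anterior], [coronal], [distributed], [strident].
The target acquires /ʃ/'s values for everything under Coronal — [−anterior], [+coronal], [+distributed], [+strident] — while keeping its own [constricted glottis], [spread glottis], [voice], ….
This feature bundle is that of [ʒ], so /ɣoʃðaxu/ surfaces as [ɣoʃʒaxu].

[ɣoʃʒaxu]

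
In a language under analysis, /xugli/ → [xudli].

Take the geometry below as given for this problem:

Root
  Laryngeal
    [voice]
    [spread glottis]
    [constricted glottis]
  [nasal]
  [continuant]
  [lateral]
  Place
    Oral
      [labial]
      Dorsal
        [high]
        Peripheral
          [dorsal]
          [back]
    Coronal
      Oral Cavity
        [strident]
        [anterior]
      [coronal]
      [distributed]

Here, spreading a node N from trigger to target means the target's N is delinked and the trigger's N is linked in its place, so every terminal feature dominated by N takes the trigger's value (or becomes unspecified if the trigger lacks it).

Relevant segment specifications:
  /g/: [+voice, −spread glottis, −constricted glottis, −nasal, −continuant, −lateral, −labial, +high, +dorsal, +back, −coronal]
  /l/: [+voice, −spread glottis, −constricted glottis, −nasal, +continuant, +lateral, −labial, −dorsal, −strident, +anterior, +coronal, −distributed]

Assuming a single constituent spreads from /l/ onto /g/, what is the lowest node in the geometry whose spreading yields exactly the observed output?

Place

Feature comparison: [coronal], [anterior], [distributed], [strident], [dorsal], [high], [back] differ between /g/ and [d]; the remaining terminals match.
These terminals are all dominated by Place, and no proper subconstituent of Place covers them all; Place is their lowest common ancestor.
If Place spreads, every terminal under it takes /l/'s value, producing [d] as observed.
[lateral], [continuant] — on which /l/ differs from /g/ — are unchanged, so Root cannot have spread; the constituent is no larger than Place.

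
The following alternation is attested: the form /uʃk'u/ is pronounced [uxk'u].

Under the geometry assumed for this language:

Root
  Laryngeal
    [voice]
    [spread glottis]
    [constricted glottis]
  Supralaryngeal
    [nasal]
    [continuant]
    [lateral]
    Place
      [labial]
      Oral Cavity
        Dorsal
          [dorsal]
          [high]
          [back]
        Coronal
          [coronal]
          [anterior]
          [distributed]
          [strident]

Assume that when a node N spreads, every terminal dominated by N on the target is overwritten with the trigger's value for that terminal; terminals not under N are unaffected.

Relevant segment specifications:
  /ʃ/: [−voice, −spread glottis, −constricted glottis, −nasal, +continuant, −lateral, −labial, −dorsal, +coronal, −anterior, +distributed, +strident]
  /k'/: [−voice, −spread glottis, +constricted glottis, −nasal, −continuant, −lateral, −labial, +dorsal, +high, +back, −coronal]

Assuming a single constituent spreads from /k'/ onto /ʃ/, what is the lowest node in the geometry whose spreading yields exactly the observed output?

Feature comparison: [coronal], [anterior], [distributed], [strident], [dorsal], [high], [back] differ between /ʃ/ and [x]; the remaining terminals match.
These terminals are all dominated by Oral Cavity, and no proper subconstituent of Oral Cavity covers them all; Oral Cavity is their lowest common ancestor.
If Oral Cavity spreads, every terminal under it takes /k'/'s value, producing [x] as observed.
Features on which the two segments disagree outside Oral Cavity, such as [constricted glottis], [continuant], are unchanged — nothing dominating them spread, and Oral Cavity is the minimal sufficient constituent.

Oral Cavity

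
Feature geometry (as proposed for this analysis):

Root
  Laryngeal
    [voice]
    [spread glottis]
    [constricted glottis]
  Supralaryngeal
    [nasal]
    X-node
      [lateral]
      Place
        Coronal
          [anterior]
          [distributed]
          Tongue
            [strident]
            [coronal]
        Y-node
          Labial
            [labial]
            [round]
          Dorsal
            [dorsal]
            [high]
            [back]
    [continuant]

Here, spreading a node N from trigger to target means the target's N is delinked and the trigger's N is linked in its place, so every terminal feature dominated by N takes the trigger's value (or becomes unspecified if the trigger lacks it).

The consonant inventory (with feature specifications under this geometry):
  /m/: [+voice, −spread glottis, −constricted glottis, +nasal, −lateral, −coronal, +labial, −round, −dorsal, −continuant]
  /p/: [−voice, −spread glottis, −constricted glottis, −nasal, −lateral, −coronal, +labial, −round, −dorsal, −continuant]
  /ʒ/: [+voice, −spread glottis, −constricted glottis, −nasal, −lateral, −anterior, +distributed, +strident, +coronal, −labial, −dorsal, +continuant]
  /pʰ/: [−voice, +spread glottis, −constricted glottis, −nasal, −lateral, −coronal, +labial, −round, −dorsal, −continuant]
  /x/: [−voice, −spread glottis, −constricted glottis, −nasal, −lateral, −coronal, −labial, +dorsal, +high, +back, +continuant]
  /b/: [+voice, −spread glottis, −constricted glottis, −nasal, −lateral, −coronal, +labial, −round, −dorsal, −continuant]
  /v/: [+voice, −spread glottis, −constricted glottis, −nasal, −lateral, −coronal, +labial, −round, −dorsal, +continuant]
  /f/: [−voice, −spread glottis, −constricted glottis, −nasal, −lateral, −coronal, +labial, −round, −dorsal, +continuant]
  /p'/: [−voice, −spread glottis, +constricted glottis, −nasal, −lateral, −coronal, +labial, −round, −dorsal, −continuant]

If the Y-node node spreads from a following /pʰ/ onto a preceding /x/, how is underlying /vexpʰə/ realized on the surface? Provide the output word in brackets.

Terminals under Y-node in this geometry: [labial], [round], [dorsal], [high], [back].
Spreading Y-node from /pʰ/ onto /x/ replaces those values with /pʰ/'s: [+labial], [−round], [−dorsal]. Features outside Y-node ([voice], [spread glottis], [constricted glottis], …) stay as in /x/.
The resulting bundle matches /f/ in the inventory; substituting it for /x/ gives [vefpʰə].

[vefpʰə]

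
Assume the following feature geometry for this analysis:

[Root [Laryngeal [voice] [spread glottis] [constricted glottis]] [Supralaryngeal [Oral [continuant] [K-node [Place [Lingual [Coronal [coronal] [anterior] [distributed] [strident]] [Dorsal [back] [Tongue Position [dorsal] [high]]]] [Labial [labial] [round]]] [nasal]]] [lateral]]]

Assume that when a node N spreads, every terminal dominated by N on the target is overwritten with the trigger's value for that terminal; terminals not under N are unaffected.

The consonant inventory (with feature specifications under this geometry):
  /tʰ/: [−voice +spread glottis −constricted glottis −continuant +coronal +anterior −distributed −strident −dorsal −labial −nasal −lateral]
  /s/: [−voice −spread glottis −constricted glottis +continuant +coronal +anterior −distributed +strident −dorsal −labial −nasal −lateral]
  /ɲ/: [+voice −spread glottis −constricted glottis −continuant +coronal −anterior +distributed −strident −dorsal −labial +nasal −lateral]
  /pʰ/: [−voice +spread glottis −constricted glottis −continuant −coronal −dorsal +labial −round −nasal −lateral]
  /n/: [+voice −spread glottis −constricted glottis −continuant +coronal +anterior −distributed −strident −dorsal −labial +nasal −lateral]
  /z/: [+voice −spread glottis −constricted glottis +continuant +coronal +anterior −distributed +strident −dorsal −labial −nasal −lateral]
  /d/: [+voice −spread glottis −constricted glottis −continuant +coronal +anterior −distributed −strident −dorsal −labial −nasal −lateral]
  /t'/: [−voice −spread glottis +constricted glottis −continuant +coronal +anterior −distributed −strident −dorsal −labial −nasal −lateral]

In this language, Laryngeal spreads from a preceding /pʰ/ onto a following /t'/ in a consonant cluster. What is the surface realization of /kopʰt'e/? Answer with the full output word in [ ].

[kopʰtʰe]

Laryngeal immediately or transitively dominates [voice], [spread glottis], [constricted glottis].
The target acquires /pʰ/'s values for everything under Laryngeal — [−voice], [+spread glottis], [−constricted glottis] — while keeping its own [continuant], [coronal], [anterior], ….
This feature bundle is that of [tʰ], so /kopʰt'e/ surfaces as [kopʰtʰe].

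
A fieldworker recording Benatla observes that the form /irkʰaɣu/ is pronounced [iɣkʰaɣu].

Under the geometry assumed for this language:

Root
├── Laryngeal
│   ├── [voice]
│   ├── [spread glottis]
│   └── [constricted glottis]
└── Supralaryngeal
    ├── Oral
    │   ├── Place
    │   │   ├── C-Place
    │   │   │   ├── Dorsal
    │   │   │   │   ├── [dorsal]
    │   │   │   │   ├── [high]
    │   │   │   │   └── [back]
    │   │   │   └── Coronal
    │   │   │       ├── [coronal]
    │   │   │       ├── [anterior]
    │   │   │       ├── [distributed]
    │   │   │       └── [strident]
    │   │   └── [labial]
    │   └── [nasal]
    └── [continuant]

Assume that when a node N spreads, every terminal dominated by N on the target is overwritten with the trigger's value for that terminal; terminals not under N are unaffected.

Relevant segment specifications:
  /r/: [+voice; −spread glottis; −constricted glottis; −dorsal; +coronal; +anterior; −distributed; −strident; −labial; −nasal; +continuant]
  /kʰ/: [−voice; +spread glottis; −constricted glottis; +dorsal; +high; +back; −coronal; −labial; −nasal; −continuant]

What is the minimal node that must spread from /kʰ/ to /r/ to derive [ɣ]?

/r/ and [ɣ] differ in [coronal], [anterior], [distributed], [strident], [dorsal], [high], [back]; every other specified feature is identical.
These terminals are all dominated by C-Place, and no proper subconstituent of C-Place covers them all; C-Place is their lowest common ancestor.
Delinking /r/'s C-Place and associating /kʰ/'s C-Place gives precisely the feature bundle of [ɣ].
[continuant], [spread glottis] stay as in /r/ although /kʰ/ differs there, so no node dominating them spread; among the remaining candidates C-Place is the lowest that derives the output.

C-Place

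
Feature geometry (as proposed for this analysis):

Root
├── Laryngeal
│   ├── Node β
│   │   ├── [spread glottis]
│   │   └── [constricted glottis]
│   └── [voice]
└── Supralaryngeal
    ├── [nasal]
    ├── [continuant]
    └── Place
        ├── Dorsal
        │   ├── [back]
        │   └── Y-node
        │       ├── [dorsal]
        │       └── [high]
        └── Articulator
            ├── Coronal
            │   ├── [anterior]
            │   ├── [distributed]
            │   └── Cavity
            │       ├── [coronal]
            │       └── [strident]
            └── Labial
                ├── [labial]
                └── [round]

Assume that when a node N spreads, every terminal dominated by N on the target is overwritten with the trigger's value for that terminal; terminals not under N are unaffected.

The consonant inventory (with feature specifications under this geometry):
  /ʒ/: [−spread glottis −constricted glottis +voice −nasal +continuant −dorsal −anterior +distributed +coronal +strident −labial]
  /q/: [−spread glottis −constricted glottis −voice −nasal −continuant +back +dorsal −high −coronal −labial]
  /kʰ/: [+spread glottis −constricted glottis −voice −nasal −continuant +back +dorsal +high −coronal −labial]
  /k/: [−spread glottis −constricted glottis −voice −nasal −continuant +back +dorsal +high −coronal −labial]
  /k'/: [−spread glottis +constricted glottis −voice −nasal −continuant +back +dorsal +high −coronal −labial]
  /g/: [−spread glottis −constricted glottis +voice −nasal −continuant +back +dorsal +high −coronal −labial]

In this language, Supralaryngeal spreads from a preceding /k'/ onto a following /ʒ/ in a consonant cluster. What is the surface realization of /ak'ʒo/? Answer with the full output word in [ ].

Terminals under Supralaryngeal in this geometry: [nasal], [continuant], [back], [dorsal], [high], [anterior], [distributed], [coronal], [strident], [labial], [round].
After delinking /ʒ/'s Supralaryngeal and linking /k'/'s, the affected terminals become [−nasal], [−continuant], [+back], [+dorsal], [+high], [−coronal], [−labial]; [spread glottis], [constricted glottis], [voice] (outside Supralaryngeal) are retained from /ʒ/.
Among the inventory, only /g/ has exactly this specification, giving the surface form [ak'go].

[ak'go]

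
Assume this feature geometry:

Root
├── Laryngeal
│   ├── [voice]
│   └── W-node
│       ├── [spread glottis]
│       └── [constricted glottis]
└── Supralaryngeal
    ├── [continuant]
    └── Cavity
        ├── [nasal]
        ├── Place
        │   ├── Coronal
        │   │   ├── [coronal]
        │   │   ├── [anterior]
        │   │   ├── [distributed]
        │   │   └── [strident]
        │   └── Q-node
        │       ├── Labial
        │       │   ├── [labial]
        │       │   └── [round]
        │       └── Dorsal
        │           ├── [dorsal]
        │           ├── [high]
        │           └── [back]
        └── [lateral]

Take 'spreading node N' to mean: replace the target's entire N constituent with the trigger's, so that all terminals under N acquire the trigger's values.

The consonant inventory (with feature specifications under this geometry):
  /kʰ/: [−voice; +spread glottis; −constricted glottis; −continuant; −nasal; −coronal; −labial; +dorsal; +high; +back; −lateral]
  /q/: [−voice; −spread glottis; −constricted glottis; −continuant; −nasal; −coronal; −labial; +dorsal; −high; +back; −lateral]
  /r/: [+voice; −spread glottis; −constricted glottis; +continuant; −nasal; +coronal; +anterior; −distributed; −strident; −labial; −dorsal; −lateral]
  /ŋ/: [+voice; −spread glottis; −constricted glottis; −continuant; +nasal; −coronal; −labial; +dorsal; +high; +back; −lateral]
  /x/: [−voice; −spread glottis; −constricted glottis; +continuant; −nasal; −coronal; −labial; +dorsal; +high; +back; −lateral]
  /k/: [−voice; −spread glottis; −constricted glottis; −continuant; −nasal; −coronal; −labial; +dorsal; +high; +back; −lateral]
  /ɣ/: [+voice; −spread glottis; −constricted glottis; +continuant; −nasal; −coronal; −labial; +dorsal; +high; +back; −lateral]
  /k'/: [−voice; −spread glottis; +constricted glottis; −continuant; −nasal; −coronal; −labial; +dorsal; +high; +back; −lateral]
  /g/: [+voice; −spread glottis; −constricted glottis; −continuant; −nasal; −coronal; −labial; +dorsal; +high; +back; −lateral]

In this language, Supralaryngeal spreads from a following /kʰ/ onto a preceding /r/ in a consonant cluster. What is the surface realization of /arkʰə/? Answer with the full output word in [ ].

[agkʰə]

The Supralaryngeal node dominates the terminals [continuant], [nasal], [coronal], [anterior], [distributed], [strident], [labial], [round], [dorsal], [high], [back], [lateral].
After delinking /r/'s Supralaryngeal and linking /kʰ/'s, the affected terminals become [−continuant], [−nasal], [−coronal], [−labial], [+dorsal], [+high], [+back], [−lateral]; [voice], [spread glottis], [constricted glottis] (outside Supralaryngeal) are retained from /r/.
This feature bundle is that of [g], so /arkʰə/ surfaces as [agkʰə].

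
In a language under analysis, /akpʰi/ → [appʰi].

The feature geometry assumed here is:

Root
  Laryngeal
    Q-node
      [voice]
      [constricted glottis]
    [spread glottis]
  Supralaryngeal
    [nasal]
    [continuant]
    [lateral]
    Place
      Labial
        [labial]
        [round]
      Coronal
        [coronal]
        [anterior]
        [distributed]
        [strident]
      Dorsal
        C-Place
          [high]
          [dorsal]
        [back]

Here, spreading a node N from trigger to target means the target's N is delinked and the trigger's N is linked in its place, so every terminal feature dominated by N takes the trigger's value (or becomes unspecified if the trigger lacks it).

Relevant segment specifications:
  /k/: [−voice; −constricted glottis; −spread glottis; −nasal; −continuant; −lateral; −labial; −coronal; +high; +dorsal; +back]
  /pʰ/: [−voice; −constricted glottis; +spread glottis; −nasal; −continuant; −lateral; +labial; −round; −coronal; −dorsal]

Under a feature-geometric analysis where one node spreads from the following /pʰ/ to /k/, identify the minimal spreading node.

Place

Comparing /k/ with its surface form [p], the features that change are [labial], [round], [dorsal], [high], [back].
In this geometry the lowest node dominating all of them is Place: every daughter of Place dominates only a proper subset, so no lower node suffices.
Delinking /k/'s Place and associating /pʰ/'s Place gives precisely the feature bundle of [p].
[spread glottis] stays as in /k/ although /pʰ/ differs there, so no node dominating it spread; among the remaining candidates Place is the lowest that derives the output.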